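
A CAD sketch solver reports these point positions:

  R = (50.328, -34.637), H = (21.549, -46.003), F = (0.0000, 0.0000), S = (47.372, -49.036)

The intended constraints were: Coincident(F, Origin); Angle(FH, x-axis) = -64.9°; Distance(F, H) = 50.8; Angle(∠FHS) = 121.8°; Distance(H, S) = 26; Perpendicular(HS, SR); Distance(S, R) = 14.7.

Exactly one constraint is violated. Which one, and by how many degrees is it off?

Perpendicular(HS, SR) — off by 4.90°.

F = (0.00, 0.00) ✓; FH at -64.90° ✓; |FH| = 50.80 ✓; ∠FHS = 121.8° ✓; |HS| = 26.00 ✓; ∠(HS, SR) = 85.10° ✗; |SR| = 14.70 ✓.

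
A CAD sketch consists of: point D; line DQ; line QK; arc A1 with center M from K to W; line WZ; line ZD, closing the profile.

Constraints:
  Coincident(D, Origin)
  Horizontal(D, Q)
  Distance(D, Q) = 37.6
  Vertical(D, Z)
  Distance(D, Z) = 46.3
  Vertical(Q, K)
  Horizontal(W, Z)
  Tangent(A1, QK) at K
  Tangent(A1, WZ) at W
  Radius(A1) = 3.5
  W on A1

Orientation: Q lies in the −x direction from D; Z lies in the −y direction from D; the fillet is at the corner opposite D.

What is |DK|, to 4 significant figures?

56.97

D is at the origin; D and Q share the same y with |DQ| = 37.6 and Q on the −x side, so Q = (-37.60, 0.000). DZ is vertical with |DZ| = 46.3 and Z on the −y side, so Z = (0.000, -46.30). The virtual corner opposite D is at (-37.60, -46.30). Tangency of A1 to QK means the radius MK is perpendicular to QK and tangency of A1 to WZ means the radius MW is perpendicular to WZ, with radius 3.5, so the center M sits 3.5 in from both sides at M = (-34.10, -42.80). That places the tangent points at K = (-37.60, -42.80) on QK and W = (-34.10, -46.30) on WZ. Then |DK| = |K − D| = 56.97.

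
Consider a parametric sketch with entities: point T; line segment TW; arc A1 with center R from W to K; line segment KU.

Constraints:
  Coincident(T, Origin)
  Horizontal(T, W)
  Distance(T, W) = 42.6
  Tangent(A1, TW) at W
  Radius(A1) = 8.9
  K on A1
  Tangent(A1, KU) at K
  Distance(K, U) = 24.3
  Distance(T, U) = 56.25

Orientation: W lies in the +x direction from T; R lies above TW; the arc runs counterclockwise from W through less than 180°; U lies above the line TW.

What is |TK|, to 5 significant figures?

52.395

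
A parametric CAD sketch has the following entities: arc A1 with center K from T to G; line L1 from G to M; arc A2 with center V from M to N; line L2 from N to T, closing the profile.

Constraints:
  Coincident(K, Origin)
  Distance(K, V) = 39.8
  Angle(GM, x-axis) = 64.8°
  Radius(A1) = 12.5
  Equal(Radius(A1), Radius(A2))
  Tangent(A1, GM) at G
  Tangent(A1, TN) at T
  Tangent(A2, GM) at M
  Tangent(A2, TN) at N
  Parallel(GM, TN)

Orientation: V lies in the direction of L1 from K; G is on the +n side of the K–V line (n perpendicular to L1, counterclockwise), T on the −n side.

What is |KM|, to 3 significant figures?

41.7

The slot axis is L1's direction at 64.8°, so u = (cos 64.8°, sin 64.8°) = (0.426, 0.905) and n = (−sin 64.8°, cos 64.8°) = (-0.905, 0.426). K is at the origin and V lies 39.8 along u from K, so V = 39.8·u = (16.9, 36.0). Tangency of A1 to both parallel lines with radius 12.5 puts G and T at K ± 12.5·n: G = (-11.3, 5.32), T = (11.3, -5.32). Equal radii place M and N the same way about V: M = V + 12.5·n = (5.64, 41.3), N = V − 12.5·n = (28.3, 30.7). Then |KM| = |M − K| = 41.7.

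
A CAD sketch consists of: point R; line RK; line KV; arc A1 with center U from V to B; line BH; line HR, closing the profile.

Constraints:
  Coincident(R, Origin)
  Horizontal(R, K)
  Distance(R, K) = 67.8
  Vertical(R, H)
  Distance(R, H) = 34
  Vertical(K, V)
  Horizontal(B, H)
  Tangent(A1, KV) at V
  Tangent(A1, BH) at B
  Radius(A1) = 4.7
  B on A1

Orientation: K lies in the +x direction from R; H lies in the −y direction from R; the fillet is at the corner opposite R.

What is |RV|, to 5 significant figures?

73.860

R is at the origin; R and K share the same y with |RK| = 67.8 and K on the +x side, so K = (67.800, 0.0000). RH is vertical with |RH| = 34.0 and H on the −y side, so H = (0.0000, -34.000). The virtual corner opposite R is at (67.800, -34.000). Tangency of A1 to KV means the radius UV is perpendicular to KV and A1 meets BH tangentially, so UB is at right angles to BH, with radius 4.7, so the center U sits 4.7 in from both sides at U = (63.100, -29.300). That places the tangent points at V = (67.800, -29.300) on KV and B = (63.100, -34.000) on BH. Then |RV| = |V − R| = 73.860.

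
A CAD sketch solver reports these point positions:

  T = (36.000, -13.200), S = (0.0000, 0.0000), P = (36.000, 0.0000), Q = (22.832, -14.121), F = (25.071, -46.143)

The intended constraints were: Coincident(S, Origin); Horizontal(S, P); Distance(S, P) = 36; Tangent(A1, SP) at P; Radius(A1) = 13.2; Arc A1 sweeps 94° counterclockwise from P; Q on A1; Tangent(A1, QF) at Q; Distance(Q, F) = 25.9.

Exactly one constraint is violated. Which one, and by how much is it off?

Distance(Q, F) = 25.9 — off by 6.20.

S = (0.00, 0.00) ✓; S.y = 0.00, P.y = 0.00 ✓; |SP| = 36.00 ✓; ∠(TP, PS) = 90.00° ✓; |TP| = 13.20 ✓; bearing(T→Q) − bearing(T→P) = 94.00° ✓; |TQ| = 13.20 ✓; ∠(TQ, QF) = 90.00° ✓; |QF| = 32.10 ✗.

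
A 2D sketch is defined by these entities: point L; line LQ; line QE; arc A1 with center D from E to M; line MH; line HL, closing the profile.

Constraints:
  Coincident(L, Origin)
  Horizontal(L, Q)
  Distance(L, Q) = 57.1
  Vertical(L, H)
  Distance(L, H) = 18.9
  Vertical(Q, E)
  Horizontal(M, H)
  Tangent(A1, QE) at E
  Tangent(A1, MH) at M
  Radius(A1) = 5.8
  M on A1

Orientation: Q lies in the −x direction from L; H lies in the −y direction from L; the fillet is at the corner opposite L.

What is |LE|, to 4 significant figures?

58.58

L is at the origin; LQ is horizontal with |LQ| = 57.1 and Q on the −x side, so Q = (-57.10, 0.000). LH is vertical with |LH| = 18.9 and H on the −y side, so H = (0.000, -18.90). The virtual corner opposite L is at (-57.10, -18.90). Tangency of A1 to QE means the radius DE is perpendicular to QE and A1 meets MH tangentially, so DM is at right angles to MH, with radius 5.8, so the center D sits 5.8 in from both sides at D = (-51.30, -13.10). That places the tangent points at E = (-57.10, -13.10) on QE and M = (-51.30, -18.90) on MH. Then |LE| = |E − L| = 58.58.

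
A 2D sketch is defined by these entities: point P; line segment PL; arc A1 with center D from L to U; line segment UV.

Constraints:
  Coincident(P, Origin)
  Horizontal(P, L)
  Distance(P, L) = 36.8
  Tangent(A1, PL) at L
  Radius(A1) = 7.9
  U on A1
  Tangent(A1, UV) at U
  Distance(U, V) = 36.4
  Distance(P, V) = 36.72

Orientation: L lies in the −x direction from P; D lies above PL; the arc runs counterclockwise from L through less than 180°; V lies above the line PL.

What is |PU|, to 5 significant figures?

30.280

Checks: |DU| = 7.900 ✓; ∠(DU, UV) = 90.00° ✓; |UV| = 36.40 ✓; |PV| = 36.72 ✓.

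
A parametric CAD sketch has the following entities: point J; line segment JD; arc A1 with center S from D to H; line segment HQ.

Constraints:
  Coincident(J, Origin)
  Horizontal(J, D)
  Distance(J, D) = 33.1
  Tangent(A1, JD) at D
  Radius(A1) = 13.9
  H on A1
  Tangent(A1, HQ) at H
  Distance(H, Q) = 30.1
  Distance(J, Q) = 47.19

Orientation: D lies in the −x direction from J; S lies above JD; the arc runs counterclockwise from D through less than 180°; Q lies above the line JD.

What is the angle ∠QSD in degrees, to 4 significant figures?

153.3°

Checks: J.y = 0.00, D.y = 0.00 ✓; |SH| = 13.90 ✓; ∠(SH, HQ) = 90.00° ✓; |HQ| = 30.10 ✓; |JQ| = 47.19 ✓.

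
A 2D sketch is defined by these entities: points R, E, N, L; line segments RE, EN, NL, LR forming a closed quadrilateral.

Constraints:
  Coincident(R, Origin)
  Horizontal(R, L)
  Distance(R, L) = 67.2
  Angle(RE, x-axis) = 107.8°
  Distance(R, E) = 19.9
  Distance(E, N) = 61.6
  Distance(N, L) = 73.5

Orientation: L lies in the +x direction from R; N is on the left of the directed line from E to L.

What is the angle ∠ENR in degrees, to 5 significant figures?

13.266°

R is at the origin; R and L share the same y with |RL| = 67.2 and L in +x, so L = (67.2, 0). RE runs at 107.8° with |RE| = 19.9, so E = (-6.0833, 18.947). N is determined by |EN| = 61.6 and |NL| = 73.5 together: it lies at the intersection of circle(E, 61.6) and circle(L, 73.5). With |EL| = 75.693, the foot of the radical line on EL is 27.227 from E and the perpendicular offset is √(61.6² − 27.227²) = 55.256. Taking the left-of-EL solution: N = (34.108, 65.629).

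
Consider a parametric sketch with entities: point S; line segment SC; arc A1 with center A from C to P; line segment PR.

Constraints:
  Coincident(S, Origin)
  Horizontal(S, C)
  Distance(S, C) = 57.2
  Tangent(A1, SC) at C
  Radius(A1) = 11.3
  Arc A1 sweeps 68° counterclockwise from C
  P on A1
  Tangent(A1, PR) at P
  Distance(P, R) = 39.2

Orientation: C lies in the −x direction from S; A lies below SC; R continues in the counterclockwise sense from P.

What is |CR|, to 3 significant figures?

50.2

S is at the origin; S and C share the same y with |SC| = 57.2 and C on the −x side, so C = (-57.2, 0.00). The tangent condition forces AC to be normal to SC, so A = C + (0, -11.3) = (-57.2, -11.3). On A1, C sits at bearing 90° from A; a 68° counterclockwise sweep puts P at bearing 158°, so P = A + 11.3·(cos 158°, sin 158°) = (-67.7, -7.07). Since A1 is tangent to PR there, AP ⟂ PR, so PR runs along (−sin 158°, cos 158°); with |PR| = 39.2, R = (-82.4, -43.4). Then |CR| = |R − C| = 50.2.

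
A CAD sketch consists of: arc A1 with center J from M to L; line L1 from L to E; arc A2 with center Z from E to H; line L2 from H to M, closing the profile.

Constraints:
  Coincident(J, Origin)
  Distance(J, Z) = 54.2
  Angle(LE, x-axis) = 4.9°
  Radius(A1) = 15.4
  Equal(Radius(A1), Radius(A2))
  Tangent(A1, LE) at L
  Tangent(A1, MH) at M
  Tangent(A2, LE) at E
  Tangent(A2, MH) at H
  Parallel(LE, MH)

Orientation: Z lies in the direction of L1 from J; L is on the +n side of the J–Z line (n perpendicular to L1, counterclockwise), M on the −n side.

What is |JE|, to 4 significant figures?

56.35

The slot axis is L1's direction at 4.9°, so u = (cos 4.9°, sin 4.9°) = (0.9963, 0.08542) and n = (−sin 4.9°, cos 4.9°) = (-0.08542, 0.9963). J is at the origin and Z lies 54.2 along u from J, so Z = 54.2·u = (54.00, 4.630). Tangency of A1 to both parallel lines with radius 15.4 puts L and M at J ± 15.4·n: L = (-1.315, 15.34), M = (1.315, -15.34). Equal radii place E and H the same way about Z: E = Z + 15.4·n = (52.69, 19.97), H = Z − 15.4·n = (55.32, -10.71). Then |JE| = |E − J| = 56.35.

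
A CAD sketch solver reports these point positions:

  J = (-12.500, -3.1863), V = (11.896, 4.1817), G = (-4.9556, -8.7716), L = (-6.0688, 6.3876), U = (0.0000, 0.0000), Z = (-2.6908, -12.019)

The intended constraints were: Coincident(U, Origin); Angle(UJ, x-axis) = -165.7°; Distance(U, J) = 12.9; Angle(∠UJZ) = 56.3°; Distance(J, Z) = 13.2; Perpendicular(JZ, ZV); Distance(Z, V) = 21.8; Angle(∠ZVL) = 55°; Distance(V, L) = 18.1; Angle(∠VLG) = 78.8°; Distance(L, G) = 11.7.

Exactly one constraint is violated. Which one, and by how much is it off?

Distance(L, G) = 11.7 — off by 3.50.

U = (0.00, 0.00) ✓; UJ at -165.7° ✓; |UJ| = 12.90 ✓; ∠UJZ = 56.30° ✓; |JZ| = 13.20 ✓; ∠(JZ, ZV) = 90.00° ✓; |ZV| = 21.80 ✓; ∠ZVL = 55.00° ✓; |VL| = 18.10 ✓; ∠VLG = 78.80° ✓; |LG| = 15.20 ✗.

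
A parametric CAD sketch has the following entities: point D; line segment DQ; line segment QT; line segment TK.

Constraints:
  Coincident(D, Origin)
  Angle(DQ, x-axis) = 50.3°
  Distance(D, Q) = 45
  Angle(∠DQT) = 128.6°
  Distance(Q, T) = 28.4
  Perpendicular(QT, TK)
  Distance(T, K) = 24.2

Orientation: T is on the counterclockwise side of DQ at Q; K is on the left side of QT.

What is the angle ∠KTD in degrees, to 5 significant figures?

58.088°

∠DQT = 128.6°, so QT runs at 50.3° + (180° − 128.6°) = 101.70° from the x-axis; with |QT| = 28.4, T = Q + 28.4·(cos 101.70°, sin 101.70°) = (22.985, 62.433). QT ⟂ TK; with |TK| = 24.2 on the left of QT, K = T + 24.2·(-0.97922, -0.20279) = (-0.71180, 57.525). Then cos ∠KTD = TK·TD / (|TK||TD|), giving 58.088°.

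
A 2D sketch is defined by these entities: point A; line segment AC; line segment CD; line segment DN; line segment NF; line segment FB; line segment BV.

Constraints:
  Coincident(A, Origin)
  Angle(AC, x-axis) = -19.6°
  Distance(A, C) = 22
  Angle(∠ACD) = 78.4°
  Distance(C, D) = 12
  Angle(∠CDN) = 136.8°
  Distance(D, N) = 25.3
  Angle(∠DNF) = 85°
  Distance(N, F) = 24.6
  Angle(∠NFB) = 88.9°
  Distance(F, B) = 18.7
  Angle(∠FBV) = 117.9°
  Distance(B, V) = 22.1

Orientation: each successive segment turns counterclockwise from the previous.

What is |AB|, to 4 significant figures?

4.942

∠DNF = 85.0° gives NF at -139.8° from the x-axis; with |NF| = 24.6, F = (-10.98, 9.299). ∠NFB = 88.9° gives FB at -48.70° from the x-axis; with |FB| = 18.7, B = (1.364, -4.750). Then |AB| = |B − A| = 4.942.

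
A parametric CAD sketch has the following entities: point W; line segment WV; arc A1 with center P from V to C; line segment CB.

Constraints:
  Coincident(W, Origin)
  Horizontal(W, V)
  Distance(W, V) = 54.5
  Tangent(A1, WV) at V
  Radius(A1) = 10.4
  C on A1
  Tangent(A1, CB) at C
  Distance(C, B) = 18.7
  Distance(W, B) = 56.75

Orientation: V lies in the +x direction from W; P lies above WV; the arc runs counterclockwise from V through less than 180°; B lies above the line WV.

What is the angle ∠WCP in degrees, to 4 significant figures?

31.16°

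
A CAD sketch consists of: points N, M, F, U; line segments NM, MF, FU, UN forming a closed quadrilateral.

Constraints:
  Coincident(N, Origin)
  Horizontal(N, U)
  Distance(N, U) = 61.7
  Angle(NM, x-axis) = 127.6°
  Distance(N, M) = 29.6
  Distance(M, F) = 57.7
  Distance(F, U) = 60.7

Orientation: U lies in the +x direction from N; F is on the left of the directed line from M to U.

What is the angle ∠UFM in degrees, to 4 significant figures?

89.16°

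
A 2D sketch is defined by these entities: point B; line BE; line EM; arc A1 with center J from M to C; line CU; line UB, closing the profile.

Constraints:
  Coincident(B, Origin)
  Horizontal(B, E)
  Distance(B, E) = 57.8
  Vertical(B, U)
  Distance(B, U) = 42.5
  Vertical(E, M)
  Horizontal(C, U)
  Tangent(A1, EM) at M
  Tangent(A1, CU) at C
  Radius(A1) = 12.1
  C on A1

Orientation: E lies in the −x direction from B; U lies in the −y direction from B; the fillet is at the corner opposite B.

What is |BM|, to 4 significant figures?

65.31

The virtual corner opposite B is at (-57.80, -42.50). The tangent condition forces JM to be normal to EM and A1 meets CU tangentially, so JC is at right angles to CU, with radius 12.1, so the center J sits 12.1 in from both sides at J = (-45.70, -30.40). That places the tangent points at M = (-57.80, -30.40) on EM and C = (-45.70, -42.50) on CU. Then |BM| = |M − B| = 65.31.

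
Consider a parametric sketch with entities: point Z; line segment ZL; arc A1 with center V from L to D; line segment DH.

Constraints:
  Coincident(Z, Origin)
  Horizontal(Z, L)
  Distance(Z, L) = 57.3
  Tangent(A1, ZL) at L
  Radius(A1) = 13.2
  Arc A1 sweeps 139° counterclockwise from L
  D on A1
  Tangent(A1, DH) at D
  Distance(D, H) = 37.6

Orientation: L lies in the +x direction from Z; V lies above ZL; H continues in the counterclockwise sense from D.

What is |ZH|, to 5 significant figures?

60.829

On A1, L sits at bearing -90° from V; a 139° counterclockwise sweep puts D at bearing 49°, so D = V + 13.2·(cos 49°, sin 49°) = (65.960, 23.162). A1 meets DH tangentially, so VD is at right angles to DH, so DH runs along (−sin 49°, cos 49°); with |DH| = 37.6, H = (37.583, 47.830). Then |ZH| = |H − Z| = 60.829.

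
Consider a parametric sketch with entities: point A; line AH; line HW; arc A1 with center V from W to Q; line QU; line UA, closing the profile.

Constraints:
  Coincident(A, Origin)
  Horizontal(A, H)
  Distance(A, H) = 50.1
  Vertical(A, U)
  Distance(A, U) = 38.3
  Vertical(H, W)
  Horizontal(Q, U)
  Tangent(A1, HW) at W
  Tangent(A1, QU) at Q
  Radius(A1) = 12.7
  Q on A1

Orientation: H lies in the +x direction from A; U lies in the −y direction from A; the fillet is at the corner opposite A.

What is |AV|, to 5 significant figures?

45.322

A and U share the same x with |AU| = 38.3 and U on the −y side, so U = (0.0000, -38.300). The virtual corner opposite A is at (50.100, -38.300). A1 meets HW tangentially, so VW is at right angles to HW and since A1 is tangent to QU there, VQ ⟂ QU, with radius 12.7, so the center V sits 12.7 in from both sides at V = (37.400, -25.600). Then |AV| = |V − A| = 45.322.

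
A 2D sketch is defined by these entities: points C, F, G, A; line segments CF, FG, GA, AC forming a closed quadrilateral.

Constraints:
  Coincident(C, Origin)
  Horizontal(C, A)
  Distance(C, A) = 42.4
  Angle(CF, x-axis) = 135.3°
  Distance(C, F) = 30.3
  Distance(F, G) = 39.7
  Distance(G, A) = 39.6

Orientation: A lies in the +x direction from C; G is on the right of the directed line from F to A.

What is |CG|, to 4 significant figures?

9.970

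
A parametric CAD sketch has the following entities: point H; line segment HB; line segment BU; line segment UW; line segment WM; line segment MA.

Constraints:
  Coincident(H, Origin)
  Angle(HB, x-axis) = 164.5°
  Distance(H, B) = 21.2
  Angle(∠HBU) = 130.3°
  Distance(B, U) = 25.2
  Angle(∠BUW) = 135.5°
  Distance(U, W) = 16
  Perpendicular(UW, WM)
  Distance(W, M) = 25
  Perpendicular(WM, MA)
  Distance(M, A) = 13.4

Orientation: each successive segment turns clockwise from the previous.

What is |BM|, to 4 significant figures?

34.76

H is at the origin; HB runs at 164.5° with length 21.2, so B = (-20.43, 5.665). ∠HBU = 130.3° gives BU at 114.8° from the x-axis; with |BU| = 25.2, U = (-31.00, 28.54). ∠BUW = 135.5° gives UW at 70.30° from the x-axis; with |UW| = 16.0, W = (-25.61, 43.60). UW is perpendicular to WM, so WM runs at -19.70°; with |WM| = 25.0, M = (-2.069, 35.18). Then |BM| = |M − B| = 34.76.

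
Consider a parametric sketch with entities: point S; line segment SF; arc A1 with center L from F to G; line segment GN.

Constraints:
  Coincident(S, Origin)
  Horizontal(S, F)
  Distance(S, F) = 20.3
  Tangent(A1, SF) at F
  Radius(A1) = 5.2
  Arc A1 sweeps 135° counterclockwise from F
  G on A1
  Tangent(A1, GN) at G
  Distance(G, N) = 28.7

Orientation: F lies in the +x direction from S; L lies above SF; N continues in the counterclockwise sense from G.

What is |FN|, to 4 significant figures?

33.57

S is at the origin; S and F share the same y with |SF| = 20.3 and F on the +x side, so F = (20.30, 0.000). Since A1 is tangent to SF there, LF ⟂ SF, so L = F + (0, 5.2) = (20.30, 5.200). On A1, F sits at bearing -90° from L; a 135° counterclockwise sweep puts G at bearing 45°, so G = L + 5.2·(cos 45°, sin 45°) = (23.98, 8.877). Tangency of A1 to GN means the radius LG is perpendicular to GN, so GN runs along (−sin 45°, cos 45°); with |GN| = 28.7, N = (3.683, 29.17). Then |FN| = |N − F| = 33.57.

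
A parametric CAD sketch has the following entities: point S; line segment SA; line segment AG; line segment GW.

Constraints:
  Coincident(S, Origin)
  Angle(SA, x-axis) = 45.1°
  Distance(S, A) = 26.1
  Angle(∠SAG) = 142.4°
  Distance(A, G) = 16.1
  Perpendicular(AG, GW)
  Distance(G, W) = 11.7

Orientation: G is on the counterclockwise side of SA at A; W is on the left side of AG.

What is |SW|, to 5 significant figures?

37.021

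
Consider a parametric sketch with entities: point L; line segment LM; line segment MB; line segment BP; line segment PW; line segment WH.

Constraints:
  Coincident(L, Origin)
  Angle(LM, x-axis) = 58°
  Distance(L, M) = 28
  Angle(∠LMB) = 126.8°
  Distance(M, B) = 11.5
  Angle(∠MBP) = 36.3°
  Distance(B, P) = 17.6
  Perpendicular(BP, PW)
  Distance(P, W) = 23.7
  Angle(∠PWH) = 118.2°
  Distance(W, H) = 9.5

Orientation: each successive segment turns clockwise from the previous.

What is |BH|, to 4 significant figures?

29.66

BP is perpendicular to PW, so PW runs at 131.1°; with |PW| = 23.7, W = (-2.545, 31.00). ∠PWH = 118.2° gives WH at 69.30° from the x-axis; with |WH| = 9.5, H = (0.8129, 39.88). Then |BH| = |H − B| = 29.66.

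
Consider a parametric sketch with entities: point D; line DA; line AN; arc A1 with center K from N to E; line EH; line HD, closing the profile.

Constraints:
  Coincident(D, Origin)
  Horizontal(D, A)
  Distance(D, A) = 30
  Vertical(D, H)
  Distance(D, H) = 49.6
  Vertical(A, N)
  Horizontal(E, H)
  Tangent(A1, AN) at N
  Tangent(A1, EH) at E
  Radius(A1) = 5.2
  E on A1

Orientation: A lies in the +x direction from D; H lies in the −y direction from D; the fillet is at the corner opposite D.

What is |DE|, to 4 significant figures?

55.45

D is at the origin; D and A share the same y with |DA| = 30.0 and A on the +x side, so A = (30.00, 0.000). DH is vertical with |DH| = 49.6 and H on the −y side, so H = (0.000, -49.60). The virtual corner opposite D is at (30.00, -49.60). Tangency of A1 to AN means the radius KN is perpendicular to AN and since A1 is tangent to EH there, KE ⟂ EH, with radius 5.2, so the center K sits 5.2 in from both sides at K = (24.80, -44.40). That places the tangent points at N = (30.00, -44.40) on AN and E = (24.80, -49.60) on EH. Then |DE| = |E − D| = 55.45.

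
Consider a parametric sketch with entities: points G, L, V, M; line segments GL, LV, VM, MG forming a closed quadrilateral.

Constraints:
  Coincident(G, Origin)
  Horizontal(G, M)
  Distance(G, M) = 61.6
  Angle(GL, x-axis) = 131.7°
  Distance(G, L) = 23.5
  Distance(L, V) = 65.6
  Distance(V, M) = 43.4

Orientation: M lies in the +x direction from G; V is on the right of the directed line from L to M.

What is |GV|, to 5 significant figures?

42.129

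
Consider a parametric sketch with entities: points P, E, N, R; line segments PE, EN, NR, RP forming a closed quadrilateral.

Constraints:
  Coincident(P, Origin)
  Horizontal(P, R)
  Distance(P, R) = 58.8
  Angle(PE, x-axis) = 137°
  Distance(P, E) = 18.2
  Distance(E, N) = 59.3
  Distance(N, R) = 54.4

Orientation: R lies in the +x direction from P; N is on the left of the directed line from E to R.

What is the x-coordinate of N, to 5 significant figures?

33.861

P is at the origin; P and R share the same y with |PR| = 58.8 and R in +x, so R = (58.8, 0). PE runs at 137.0° with |PE| = 18.2, so E = (-13.311, 12.412). N is determined by |EN| = 59.3 and |NR| = 54.4 together: it lies at the intersection of circle(E, 59.3) and circle(R, 54.4). With |ER| = 73.171, the foot of the radical line on ER is 40.393 from E and the perpendicular offset is √(59.3² − 40.393²) = 43.416. Taking the left-of-ER solution: N = (33.861, 48.347).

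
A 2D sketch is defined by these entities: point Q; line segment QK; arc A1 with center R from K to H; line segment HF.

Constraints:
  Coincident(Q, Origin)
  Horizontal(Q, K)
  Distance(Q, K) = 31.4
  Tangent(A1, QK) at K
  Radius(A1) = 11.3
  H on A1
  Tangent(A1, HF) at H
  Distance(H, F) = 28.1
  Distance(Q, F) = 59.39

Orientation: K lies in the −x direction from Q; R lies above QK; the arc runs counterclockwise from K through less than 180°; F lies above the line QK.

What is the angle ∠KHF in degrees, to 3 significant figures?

110°

Q is at the origin; Q and K share the same y with |QK| = 31.4 and K on the −x side, so K = (-31.4, 0.00). Tangency of A1 to QK means the radius RK is perpendicular to QK, so R = K + (0, 11.3) = (-31.4, 11.3). Since RH ⟂ HF (tangency), |RF| = √(11.3² + 28.1²) = 30.3 regardless of where H sits on A1. So F lies on both circle(Q, 59.39) and circle(R, 30.3); the above-QK intersection is F = (-45.6, 38.1). H is the foot of the tangent from F: H = (-24.1, 19.9).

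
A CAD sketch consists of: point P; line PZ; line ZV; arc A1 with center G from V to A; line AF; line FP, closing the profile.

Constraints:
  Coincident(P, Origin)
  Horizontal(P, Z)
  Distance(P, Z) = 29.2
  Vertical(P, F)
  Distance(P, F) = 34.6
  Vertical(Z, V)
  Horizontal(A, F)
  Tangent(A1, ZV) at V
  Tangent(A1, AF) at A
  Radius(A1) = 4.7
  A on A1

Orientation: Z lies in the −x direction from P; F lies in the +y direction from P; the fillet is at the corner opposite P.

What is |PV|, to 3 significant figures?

41.8

P is at the origin; PZ is horizontal with |PZ| = 29.2 and Z on the −x side, so Z = (-29.2, 0.00). PF is vertical with |PF| = 34.6 and F on the +y side, so F = (0.00, 34.6). The virtual corner opposite P is at (-29.2, 34.6). The tangent condition forces GV to be normal to ZV and the tangent condition forces GA to be normal to AF, with radius 4.7, so the center G sits 4.7 in from both sides at G = (-24.5, 29.9). That places the tangent points at V = (-29.2, 29.9) on ZV and A = (-24.5, 34.6) on AF. Then |PV| = |V − P| = 41.8.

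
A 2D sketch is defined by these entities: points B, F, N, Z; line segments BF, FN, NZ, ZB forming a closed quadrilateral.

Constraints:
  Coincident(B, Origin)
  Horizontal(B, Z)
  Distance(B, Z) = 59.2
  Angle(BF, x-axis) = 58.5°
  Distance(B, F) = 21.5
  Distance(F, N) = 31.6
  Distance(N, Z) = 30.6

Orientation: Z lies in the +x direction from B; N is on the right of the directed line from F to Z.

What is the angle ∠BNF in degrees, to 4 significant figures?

40.50°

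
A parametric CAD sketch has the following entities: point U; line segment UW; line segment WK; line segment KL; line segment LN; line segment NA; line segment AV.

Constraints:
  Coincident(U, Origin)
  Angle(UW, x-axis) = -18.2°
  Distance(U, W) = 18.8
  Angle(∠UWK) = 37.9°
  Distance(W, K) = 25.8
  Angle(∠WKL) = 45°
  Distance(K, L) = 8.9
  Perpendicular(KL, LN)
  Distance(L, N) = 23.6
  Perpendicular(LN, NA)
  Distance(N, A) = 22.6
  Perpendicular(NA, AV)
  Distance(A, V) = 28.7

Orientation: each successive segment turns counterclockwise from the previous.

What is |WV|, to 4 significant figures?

39.56

U is at the origin; UW runs at -18.2° with length 18.8, so W = (17.86, -5.872). ∠UWK = 37.9° gives WK at 123.9° from the x-axis; with |WK| = 25.8, K = (3.470, 15.54). ∠WKL = 45.0° gives KL at -101.1° from the x-axis; with |KL| = 8.9, L = (1.756, 6.809). KL is perpendicular to LN, so LN runs at -11.10°; with |LN| = 23.6, N = (24.91, 2.265). The perpendicularity gives NA at right angles to LN, so NA runs at 78.90°; with |NA| = 22.6, A = (29.27, 24.44). NA is perpendicular to AV, so AV runs at 168.9°; with |AV| = 28.7, V = (1.103, 29.97). Then |WV| = |V − W| = 39.56.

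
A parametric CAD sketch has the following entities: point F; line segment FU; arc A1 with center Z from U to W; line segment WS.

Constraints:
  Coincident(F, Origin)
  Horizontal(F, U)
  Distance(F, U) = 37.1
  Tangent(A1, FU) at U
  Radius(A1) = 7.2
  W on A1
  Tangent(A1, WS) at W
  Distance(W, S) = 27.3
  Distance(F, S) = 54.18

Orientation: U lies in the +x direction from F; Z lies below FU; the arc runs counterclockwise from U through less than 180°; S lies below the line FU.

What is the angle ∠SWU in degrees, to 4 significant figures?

123.4°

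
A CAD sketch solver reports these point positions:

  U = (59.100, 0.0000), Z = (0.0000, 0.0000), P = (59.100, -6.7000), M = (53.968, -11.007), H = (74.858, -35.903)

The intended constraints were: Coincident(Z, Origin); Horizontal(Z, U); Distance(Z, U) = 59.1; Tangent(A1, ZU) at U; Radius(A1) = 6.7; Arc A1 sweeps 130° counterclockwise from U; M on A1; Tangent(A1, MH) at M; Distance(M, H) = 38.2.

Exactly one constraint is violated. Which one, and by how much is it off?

Distance(M, H) = 38.2 — off by 5.70.

Z = (0.00, 0.00) ✓; Z.y = 0.00, U.y = 0.00 ✓; |ZU| = 59.10 ✓; ∠(PU, UZ) = 90.00° ✓; |PU| = 6.700 ✓; bearing(P→M) − bearing(P→U) = 130.0° ✓; |PM| = 6.700 ✓; ∠(PM, MH) = 90.01° ✓; |MH| = 32.50 ✗.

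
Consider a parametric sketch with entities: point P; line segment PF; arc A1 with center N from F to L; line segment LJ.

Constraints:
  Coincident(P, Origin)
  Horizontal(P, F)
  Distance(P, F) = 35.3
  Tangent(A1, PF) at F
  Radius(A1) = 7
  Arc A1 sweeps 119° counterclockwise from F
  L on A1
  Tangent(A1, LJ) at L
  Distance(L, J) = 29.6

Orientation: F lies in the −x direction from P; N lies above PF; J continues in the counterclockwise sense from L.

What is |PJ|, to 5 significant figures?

56.667

P is at the origin; P and F share the same y with |PF| = 35.3 and F on the −x side, so F = (-35.300, 0.0000). A1 meets PF tangentially, so NF is at right angles to PF, so N = F + (0, 7) = (-35.300, 7.0000). On A1, F sits at bearing -90° from N; a 119° counterclockwise sweep puts L at bearing 29°, so L = N + 7.0·(cos 29°, sin 29°) = (-29.178, 10.394). A1 meets LJ tangentially, so NL is at right angles to LJ, so LJ runs along (−sin 29°, cos 29°); with |LJ| = 29.6, J = (-43.528, 36.282). Then |PJ| = |J − P| = 56.667.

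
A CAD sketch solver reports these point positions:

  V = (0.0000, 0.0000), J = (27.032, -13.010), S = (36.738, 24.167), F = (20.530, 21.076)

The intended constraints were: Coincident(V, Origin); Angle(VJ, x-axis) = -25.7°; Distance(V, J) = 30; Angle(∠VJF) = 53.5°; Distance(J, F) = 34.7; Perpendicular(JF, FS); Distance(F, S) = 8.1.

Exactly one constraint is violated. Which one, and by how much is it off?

Distance(F, S) = 8.1 — off by 8.40.

V = (0.00, 0.00) ✓; VJ at -25.70° ✓; |VJ| = 30.00 ✓; ∠VJF = 53.50° ✓; |JF| = 34.70 ✓; ∠(JF, FS) = 90.00° ✓; |FS| = 16.50 ✗.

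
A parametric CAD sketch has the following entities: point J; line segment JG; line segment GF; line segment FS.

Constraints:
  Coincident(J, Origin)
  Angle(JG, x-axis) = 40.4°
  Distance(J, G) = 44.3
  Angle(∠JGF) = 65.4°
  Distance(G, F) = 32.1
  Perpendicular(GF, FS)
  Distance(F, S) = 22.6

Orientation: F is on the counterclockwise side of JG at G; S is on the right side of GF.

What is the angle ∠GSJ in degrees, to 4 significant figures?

42.60°

J is at the origin; JG runs at 40.4° with length 44.3, so G = 44.3·(cos 40.4°, sin 40.4°) = (33.74, 28.71). ∠JGF = 65.4°, so GF runs at 40.4° + (180° − 65.4°) = 155.0° from the x-axis; with |GF| = 32.1, F = G + 32.1·(cos 155.0°, sin 155.0°) = (4.644, 42.28). The perpendicularity gives FS at right angles to GF; with |FS| = 22.6 on the right of GF, S = F + 22.6·(0.4226, 0.9063) = (14.19, 62.76). Then cos ∠GSJ = SG·SJ / (|SG||SJ|), giving 42.60°.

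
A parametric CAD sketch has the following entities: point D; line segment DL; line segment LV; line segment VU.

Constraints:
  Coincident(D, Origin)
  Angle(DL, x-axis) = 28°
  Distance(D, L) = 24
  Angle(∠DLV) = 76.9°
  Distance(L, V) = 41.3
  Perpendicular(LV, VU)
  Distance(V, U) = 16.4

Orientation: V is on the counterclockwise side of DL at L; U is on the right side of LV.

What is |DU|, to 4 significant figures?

53.55

∠DLV = 76.9°, so LV runs at 28.0° + (180° − 76.9°) = 131.1° from the x-axis; with |LV| = 41.3, V = L + 41.3·(cos 131.1°, sin 131.1°) = (-5.959, 42.39). LV is perpendicular to VU; with |VU| = 16.4 on the right of LV, U = V + 16.4·(0.7536, 0.6574) = (6.400, 53.17). Then |DU| = |U − D| = 53.55.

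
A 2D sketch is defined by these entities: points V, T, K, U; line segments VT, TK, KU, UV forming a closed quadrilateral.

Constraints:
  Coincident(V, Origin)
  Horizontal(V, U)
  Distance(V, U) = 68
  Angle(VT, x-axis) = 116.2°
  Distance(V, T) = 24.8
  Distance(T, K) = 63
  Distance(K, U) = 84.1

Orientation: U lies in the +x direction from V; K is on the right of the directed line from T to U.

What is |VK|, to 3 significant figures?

40.9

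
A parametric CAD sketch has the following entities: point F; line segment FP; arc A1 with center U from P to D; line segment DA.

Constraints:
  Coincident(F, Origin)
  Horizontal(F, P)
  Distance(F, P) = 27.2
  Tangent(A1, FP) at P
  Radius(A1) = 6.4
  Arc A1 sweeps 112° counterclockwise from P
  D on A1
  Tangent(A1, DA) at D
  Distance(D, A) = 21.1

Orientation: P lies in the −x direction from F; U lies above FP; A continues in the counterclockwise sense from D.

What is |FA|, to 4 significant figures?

40.68

F is at the origin; FP is horizontal with |FP| = 27.2 and P on the −x side, so P = (-27.20, 0.000). A1 meets FP tangentially, so UP is at right angles to FP, so U = P + (0, 6.4) = (-27.20, 6.400). On A1, P sits at bearing -90° from U; a 112° counterclockwise sweep puts D at bearing 22°, so D = U + 6.4·(cos 22°, sin 22°) = (-21.27, 8.797). The tangent condition forces UD to be normal to DA, so DA runs along (−sin 22°, cos 22°); with |DA| = 21.1, A = (-29.17, 28.36). Then |FA| = |A − F| = 40.68.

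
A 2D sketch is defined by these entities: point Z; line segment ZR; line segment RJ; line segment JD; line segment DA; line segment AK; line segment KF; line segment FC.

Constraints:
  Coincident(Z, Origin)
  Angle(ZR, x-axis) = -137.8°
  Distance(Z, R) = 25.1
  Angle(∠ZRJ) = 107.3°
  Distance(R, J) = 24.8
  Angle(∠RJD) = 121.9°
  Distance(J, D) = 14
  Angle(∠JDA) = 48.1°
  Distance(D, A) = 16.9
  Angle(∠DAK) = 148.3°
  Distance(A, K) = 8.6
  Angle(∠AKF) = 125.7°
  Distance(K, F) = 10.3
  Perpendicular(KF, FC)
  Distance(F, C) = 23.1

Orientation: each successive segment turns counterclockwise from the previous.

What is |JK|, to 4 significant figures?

16.00

Z is at the origin; ZR runs at -137.8° with length 25.1, so R = (-18.59, -16.86). ∠ZRJ = 107.3° gives RJ at -65.10° from the x-axis; with |RJ| = 24.8, J = (-8.153, -39.35). ∠RJD = 121.9° gives JD at -7.000° from the x-axis; with |JD| = 14.0, D = (5.743, -41.06). ∠JDA = 48.1° gives DA at 124.9° from the x-axis; with |DA| = 16.9, A = (-3.926, -27.20). ∠DAK = 148.3° gives AK at 156.6° from the x-axis; with |AK| = 8.6, K = (-11.82, -23.79). Then |JK| = |K − J| = 16.00.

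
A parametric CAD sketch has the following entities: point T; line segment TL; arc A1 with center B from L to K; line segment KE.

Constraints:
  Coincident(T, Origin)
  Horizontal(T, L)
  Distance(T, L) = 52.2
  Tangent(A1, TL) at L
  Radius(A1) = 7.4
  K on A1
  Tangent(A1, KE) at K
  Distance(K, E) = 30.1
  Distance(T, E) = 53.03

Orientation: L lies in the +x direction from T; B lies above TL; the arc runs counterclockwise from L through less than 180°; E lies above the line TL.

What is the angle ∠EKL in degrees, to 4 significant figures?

115.8°

T is at the origin; T and L share the same y with |TL| = 52.2 and L on the +x side, so L = (52.20, 0.000). Since A1 is tangent to TL there, BL ⟂ TL, so B = L + (0, 7.4) = (52.20, 7.400). Since BK ⟂ KE (tangency), |BE| = √(7.4² + 30.1²) = 31.00 regardless of where K sits on A1. So E lies on both circle(T, 53.03) and circle(B, 31.00); the above-TL intersection is E = (39.31, 35.59). K is the foot of the tangent from E: K = (58.00, 11.99).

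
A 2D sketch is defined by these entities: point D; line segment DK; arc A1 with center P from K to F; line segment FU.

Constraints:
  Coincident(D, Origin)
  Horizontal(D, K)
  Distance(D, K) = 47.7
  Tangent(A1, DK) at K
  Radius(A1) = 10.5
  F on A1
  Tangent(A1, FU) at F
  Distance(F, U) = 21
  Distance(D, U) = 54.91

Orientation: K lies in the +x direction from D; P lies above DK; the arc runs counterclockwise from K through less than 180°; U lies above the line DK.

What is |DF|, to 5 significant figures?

58.552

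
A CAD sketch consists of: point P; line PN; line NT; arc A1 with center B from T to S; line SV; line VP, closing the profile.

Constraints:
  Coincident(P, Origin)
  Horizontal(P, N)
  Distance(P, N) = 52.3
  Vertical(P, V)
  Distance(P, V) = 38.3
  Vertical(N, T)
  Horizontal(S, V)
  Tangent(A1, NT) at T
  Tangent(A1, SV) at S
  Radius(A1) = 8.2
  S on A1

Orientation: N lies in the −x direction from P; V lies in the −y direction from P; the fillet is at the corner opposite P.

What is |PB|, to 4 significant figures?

53.39

P and V share the same x with |PV| = 38.3 and V on the −y side, so V = (0.000, -38.30). The virtual corner opposite P is at (-52.30, -38.30). Tangency of A1 to NT means the radius BT is perpendicular to NT and tangency of A1 to SV means the radius BS is perpendicular to SV, with radius 8.2, so the center B sits 8.2 in from both sides at B = (-44.10, -30.10). Then |PB| = |B − P| = 53.39.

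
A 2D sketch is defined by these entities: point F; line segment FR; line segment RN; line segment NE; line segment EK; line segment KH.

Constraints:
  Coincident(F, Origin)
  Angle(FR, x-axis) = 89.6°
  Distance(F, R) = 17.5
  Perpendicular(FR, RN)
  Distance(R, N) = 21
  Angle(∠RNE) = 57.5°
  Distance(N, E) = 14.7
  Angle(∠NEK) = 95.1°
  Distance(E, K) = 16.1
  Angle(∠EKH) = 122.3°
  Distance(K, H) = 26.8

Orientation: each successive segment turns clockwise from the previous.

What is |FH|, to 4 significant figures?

39.37

F is at the origin; FR runs at 89.6° with length 17.5, so R = (0.1222, 17.50). The perpendicularity gives RN at right angles to FR, so RN runs at -0.4000°; with |RN| = 21.0, N = (21.12, 17.35). ∠RNE = 57.5° gives NE at -122.9° from the x-axis; with |NE| = 14.7, E = (13.14, 5.011). ∠NEK = 95.1° gives EK at 152.2° from the x-axis; with |EK| = 16.1, K = (-1.105, 12.52). ∠EKH = 122.3° gives KH at 94.50° from the x-axis; with |KH| = 26.8, H = (-3.207, 39.24). Then |FH| = |H − F| = 39.37.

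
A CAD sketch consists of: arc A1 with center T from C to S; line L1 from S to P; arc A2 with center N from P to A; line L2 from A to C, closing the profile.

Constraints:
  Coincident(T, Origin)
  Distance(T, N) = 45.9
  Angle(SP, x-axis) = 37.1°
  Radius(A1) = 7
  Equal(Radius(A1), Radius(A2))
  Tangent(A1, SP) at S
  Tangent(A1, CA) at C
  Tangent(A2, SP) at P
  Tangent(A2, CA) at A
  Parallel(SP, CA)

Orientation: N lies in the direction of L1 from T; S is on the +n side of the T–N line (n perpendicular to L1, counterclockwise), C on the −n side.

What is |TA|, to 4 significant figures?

46.43

The slot axis is L1's direction at 37.1°, so u = (cos 37.1°, sin 37.1°) = (0.7976, 0.6032) and n = (−sin 37.1°, cos 37.1°) = (-0.6032, 0.7976). T is at the origin and N lies 45.9 along u from T, so N = 45.9·u = (36.61, 27.69). Tangency of A1 to both parallel lines with radius 7.0 puts S and C at T ± 7.0·n: S = (-4.222, 5.583), C = (4.222, -5.583). Equal radii place P and A the same way about N: P = N + 7.0·n = (32.39, 33.27), A = N − 7.0·n = (40.83, 22.10). Then |TA| = |A − T| = 46.43.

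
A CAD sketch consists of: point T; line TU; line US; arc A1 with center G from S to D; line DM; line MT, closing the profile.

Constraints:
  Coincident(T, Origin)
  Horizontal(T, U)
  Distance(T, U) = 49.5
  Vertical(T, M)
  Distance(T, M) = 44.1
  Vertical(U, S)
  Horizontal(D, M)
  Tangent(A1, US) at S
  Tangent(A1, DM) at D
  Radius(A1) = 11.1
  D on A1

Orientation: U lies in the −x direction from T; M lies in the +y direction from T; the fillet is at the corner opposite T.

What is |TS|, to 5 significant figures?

59.492

The virtual corner opposite T is at (-49.500, 44.100). Tangency of A1 to US means the radius GS is perpendicular to US and since A1 is tangent to DM there, GD ⟂ DM, with radius 11.1, so the center G sits 11.1 in from both sides at G = (-38.400, 33.000). That places the tangent points at S = (-49.500, 33.000) on US and D = (-38.400, 44.100) on DM. Then |TS| = |S − T| = 59.492.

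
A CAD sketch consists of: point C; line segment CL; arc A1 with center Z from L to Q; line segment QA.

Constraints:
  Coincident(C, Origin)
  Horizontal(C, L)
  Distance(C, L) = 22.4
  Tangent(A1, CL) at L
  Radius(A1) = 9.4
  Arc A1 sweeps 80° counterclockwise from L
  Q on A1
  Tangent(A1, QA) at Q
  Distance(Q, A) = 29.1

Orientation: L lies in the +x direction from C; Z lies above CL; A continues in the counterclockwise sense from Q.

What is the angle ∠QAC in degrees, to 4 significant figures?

35.22°

C is at the origin; C and L share the same y with |CL| = 22.4 and L on the +x side, so L = (22.40, 0.000). Since A1 is tangent to CL there, ZL ⟂ CL, so Z = L + (0, 9.4) = (22.40, 9.400). On A1, L sits at bearing -90° from Z; an 80° counterclockwise sweep puts Q at bearing -10°, so Q = Z + 9.4·(cos -10°, sin -10°) = (31.66, 7.768). Tangency of A1 to QA means the radius ZQ is perpendicular to QA, so QA runs along (−sin -10°, cos -10°); with |QA| = 29.1, A = (36.71, 36.43). Then cos ∠QAC = AQ·AC / (|AQ||AC|), giving 35.22°.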